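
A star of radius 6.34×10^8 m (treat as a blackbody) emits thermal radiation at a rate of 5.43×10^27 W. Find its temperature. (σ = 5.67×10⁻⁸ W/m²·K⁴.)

A = 4πr² = 4π × (6.34×10^8)² = 5.05×10^18 m².
From P = σAT⁴, T = (P / σA)^(1/4) = (5.43×10^27 / (5.67×10⁻⁸ × 5.05×10^18))^(1/4).
T = (1.90×10^16)^(1/4) = 11700 K.

T ≈ 11700 K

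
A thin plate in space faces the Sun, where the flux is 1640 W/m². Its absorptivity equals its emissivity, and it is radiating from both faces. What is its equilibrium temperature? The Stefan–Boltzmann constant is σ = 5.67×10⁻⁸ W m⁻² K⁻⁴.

T ≈ 347 K

Absorbed flux αS = emitted flux 2εσT⁴ per unit area; with α = ε this gives T = (S/2σ)^(1/4).
T = (1640 / (2 × 5.67×10⁻⁸))^(1/4) = (1.45×10^10)^(1/4).
T = 347 K.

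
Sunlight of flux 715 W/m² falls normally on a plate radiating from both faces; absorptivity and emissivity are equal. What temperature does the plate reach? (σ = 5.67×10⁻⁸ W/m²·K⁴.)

Absorbed flux αS = emitted flux 2εσT⁴ per unit area; with α = ε this gives T = (S/2σ)^(1/4).
T = (715 / (2 × 5.67×10⁻⁸))^(1/4) = (6.31×10^9)^(1/4).
T = 282 K.

T ≈ 282 K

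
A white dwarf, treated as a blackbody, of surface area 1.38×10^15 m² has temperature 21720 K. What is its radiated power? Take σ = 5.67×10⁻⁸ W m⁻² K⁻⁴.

P ≈ 1.74×10^25 W

P = σAT⁴ = 5.67×10⁻⁸ × 1.38×10^15 × (21720)⁴ = 5.67×10⁻⁸ × 1.38×10^15 × 2.23×10^17.
P = 1.74×10^25 W.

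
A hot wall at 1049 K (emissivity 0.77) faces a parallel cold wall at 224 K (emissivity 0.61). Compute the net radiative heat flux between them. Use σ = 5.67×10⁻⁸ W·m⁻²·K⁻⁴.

q ≈ 35400 W/m²

For two large parallel gray plates, q = σ(T₁⁴ − T₂⁴) / (1/ε₁ + 1/ε₂ − 1).
1/ε₁ + 1/ε₂ − 1 = 1/0.77 + 1/0.61 − 1 = 1.938.
T₁⁴ − T₂⁴ = 1.21×10^12 − 2.52×10^9 = 1.21×10^12 K⁴.
q = 5.67×10⁻⁸ × 1.21×10^12 / 1.938 = 35400 W/m².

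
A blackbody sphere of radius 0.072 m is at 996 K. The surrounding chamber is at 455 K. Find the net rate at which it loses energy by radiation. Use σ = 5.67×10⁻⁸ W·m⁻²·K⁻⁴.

Q ≈ 3480 W

A = 4πr² = 4π × (0.072)² = 0.0651 m².
Q = σA(T⁴ − T_s⁴). T⁴ − T_s⁴ = (996)⁴ − (455)⁴ = 9.84×10^11 − 4.29×10^10 = 9.41×10^11 K⁴.
Q = 5.67×10⁻⁸ × 0.0651 × 9.41×10^11 = 3480 W.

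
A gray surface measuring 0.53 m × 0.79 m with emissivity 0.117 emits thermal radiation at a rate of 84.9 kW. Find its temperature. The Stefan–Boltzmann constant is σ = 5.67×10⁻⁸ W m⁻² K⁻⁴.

T ≈ 2350 K

A = 0.53 × 0.79 = 0.419 m².
From P = εσAT⁴, T = (P / εσA)^(1/4) = (84900 / (0.117 × 5.67×10⁻⁸ × 0.419))^(1/4).
T = (3.06×10^13)^(1/4) = 2350 K.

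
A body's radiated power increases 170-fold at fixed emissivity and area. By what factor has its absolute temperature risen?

P ∝ T⁴ ⇒ T ∝ P^(1/4), so T scales by (170)^(1/4) = 3.61.

factor ≈ 3.61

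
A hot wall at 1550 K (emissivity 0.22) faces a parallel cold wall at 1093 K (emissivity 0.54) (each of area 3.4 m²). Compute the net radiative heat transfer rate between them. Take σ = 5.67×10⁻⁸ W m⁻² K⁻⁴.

For two large parallel gray plates, q = σ(T₁⁴ − T₂⁴) / (1/ε₁ + 1/ε₂ − 1).
1/ε₁ + 1/ε₂ − 1 = 1/0.22 + 1/0.54 − 1 = 5.397.
T₁⁴ − T₂⁴ = 5.77×10^12 − 1.43×10^12 = 4.34×10^12 K⁴.
q = 5.67×10⁻⁸ × 4.34×10^12 / 5.397 = 45600 W/m².
Q = q·A = 45600 × 3.4 = 1.55×10^5 W.

Q ≈ 1.55×10^5 W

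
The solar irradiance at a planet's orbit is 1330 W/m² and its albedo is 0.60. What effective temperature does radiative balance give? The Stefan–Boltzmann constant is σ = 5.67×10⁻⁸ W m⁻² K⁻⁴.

T ≈ 220 K

Power absorbed = (1−a)S·πR²; power emitted = 4πR²σT⁴. Equating and cancelling πR²:
T = ((1−a)S / 4σ)^(1/4) = (532 / (4 × 5.67×10⁻⁸))^(1/4) = (2.35×10^9)^(1/4).
T = 220 K.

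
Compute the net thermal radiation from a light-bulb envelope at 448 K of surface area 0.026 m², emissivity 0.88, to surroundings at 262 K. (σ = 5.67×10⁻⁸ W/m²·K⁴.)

Q = εσA(T⁴ − T_s⁴). T⁴ − T_s⁴ = (448)⁴ − (262)⁴ = 4.03×10^10 − 4.71×10^9 = 3.56×10^10 K⁴.
Q = 0.88 × 5.67×10⁻⁸ × 0.0260 × 3.56×10^10 = 46.1 W.

Q ≈ 46.1 W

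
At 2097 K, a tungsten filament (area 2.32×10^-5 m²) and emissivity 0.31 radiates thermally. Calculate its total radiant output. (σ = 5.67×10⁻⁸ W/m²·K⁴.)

P ≈ 7.89 W

P = εσAT⁴ = 0.31 × 5.67×10⁻⁸ × 2.32×10^-5 × (2097)⁴ = 0.31 × 5.67×10⁻⁸ × 2.32×10^-5 × 1.93×10^13.
P = 7.89 W.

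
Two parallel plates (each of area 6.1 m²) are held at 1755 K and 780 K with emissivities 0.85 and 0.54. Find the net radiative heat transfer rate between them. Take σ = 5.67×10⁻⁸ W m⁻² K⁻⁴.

For two large parallel gray plates, q = σ(T₁⁴ − T₂⁴) / (1/ε₁ + 1/ε₂ − 1).
1/ε₁ + 1/ε₂ − 1 = 1/0.85 + 1/0.54 − 1 = 2.028.
T₁⁴ − T₂⁴ = 9.49×10^12 − 3.70×10^11 = 9.12×10^12 K⁴.
q = 5.67×10⁻⁸ × 9.12×10^12 / 2.028 = 2.55×10^5 W/m².
Q = q·A = 2.55×10^5 × 6.1 = 1.55×10^6 W.

Q ≈ 1.55×10^6 W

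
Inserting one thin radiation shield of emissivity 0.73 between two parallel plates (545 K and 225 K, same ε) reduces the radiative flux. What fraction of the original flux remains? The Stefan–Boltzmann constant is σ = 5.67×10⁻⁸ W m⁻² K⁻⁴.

ratio ≈ 0.500

With N identical shields there are N+1 = 2 gaps in series, each with the same radiative resistance, so the flux falls to 1/(N+1) of its unshielded value.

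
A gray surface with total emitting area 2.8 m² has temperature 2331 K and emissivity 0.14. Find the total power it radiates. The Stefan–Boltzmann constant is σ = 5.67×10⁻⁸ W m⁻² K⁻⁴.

Stefan–Boltzmann: P = εσAT⁴ = 0.14 × 5.67×10⁻⁸ × 2.80 × (2331)⁴ = 0.14 × 5.67×10⁻⁸ × 2.80 × 2.95×10^13.
P = 6.56×10^5 W.

P ≈ 6.56×10^5 W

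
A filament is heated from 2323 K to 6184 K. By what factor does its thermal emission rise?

P ∝ T⁴, so the ratio is (6184/2323)⁴ = (2.662)⁴ = 50.2.

ratio ≈ 50.2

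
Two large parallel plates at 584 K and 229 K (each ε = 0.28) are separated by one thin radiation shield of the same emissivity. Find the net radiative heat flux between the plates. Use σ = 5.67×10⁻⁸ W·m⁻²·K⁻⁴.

q ≈ 524 W/m²

Each of the 2 gaps contributes resistance (2/ε − 1) = 2/0.28 − 1 = 6.143; total = 12.29.
q = σ(T₁⁴ − T₂⁴) / 12.29 = 5.67×10⁻⁸ × 1.14×10^11 / 12.29 = 524 W/m².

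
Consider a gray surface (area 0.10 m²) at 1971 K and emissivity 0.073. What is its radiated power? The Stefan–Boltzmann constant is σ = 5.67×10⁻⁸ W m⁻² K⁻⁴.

P ≈ 6250 W

P = εσAT⁴ = 0.073 × 5.67×10⁻⁸ × 0.100 × (1971)⁴ = 0.073 × 5.67×10⁻⁸ × 0.100 × 1.51×10^13.
P = 6250 W.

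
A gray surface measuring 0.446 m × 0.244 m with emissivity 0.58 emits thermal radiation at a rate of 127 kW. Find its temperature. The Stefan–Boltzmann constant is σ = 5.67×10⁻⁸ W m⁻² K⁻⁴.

T ≈ 2440 K

A = 0.446 × 0.244 = 0.109 m².
From P = εσAT⁴, T = (P / εσA)^(1/4) = (1.27×10^5 / (0.58 × 5.67×10⁻⁸ × 0.109))^(1/4).
T = (3.55×10^13)^(1/4) = 2440 K.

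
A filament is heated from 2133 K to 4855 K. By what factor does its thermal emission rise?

ratio ≈ 26.8

P ∝ T⁴, so the ratio is (4855/2133)⁴ = (2.276)⁴ = 26.8.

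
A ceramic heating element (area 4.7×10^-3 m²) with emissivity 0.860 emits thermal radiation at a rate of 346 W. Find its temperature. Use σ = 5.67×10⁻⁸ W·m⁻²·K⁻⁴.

From P = εσAT⁴, T = (P / εσA)^(1/4) = (346 / (0.860 × 5.67×10⁻⁸ × 4.70×10^-3))^(1/4).
T = (1.51×10^12)^(1/4) = 1110 K.

T ≈ 1110 K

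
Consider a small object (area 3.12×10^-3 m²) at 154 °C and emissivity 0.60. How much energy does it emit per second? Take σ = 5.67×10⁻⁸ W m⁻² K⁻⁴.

P ≈ 3.53 W

154 °C = 427 K.
Stefan–Boltzmann: P = εσAT⁴ = 0.60 × 5.67×10⁻⁸ × 3.12×10^-3 × (427)⁴ = 0.60 × 5.67×10⁻⁸ × 3.12×10^-3 × 3.32×10^10.
P = 3.53 W.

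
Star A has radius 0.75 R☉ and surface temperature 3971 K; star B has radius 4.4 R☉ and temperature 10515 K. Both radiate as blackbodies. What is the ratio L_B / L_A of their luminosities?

L = 4πR²σT⁴ ∝ R²T⁴, so L_B/L_A = (4.4/0.75)² × (10515/3971)⁴ = 34.4 × 49.2 = 1690.

L_B/L_A ≈ 1690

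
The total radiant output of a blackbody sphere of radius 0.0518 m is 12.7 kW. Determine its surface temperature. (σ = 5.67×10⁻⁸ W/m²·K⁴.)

A = 4πr² = 4π × (0.0518)² = 0.0337 m².
From P = σAT⁴, T = (P / σA)^(1/4) = (12700 / (5.67×10⁻⁸ × 0.0337))^(1/4).
T = (6.64×10^12)^(1/4) = 1610 K.

T ≈ 1610 K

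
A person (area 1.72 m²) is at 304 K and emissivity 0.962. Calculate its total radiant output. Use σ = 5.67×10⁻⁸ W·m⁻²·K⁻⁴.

Stefan–Boltzmann: P = εσAT⁴ = 0.962 × 5.67×10⁻⁸ × 1.72 × (304)⁴ = 0.962 × 5.67×10⁻⁸ × 1.72 × 8.54×10^9.
P = 801 W.

P ≈ 801 W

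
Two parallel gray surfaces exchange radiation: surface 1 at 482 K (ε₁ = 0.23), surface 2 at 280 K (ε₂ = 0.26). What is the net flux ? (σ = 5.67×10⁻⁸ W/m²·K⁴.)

For two large parallel gray plates, q = σ(T₁⁴ − T₂⁴) / (1/ε₁ + 1/ε₂ − 1).
1/ε₁ + 1/ε₂ − 1 = 1/0.23 + 1/0.26 − 1 = 7.194.
T₁⁴ − T₂⁴ = 5.40×10^10 − 6.15×10^9 = 4.78×10^10 K⁴.
q = 5.67×10⁻⁸ × 4.78×10^10 / 7.194 = 377 W/m².

q ≈ 377 W/m²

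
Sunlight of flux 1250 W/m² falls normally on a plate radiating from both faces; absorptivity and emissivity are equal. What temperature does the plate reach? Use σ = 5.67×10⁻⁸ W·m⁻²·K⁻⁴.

Absorbed flux αS = emitted flux 2εσT⁴ per unit area; with α = ε this gives T = (S/2σ)^(1/4).
T = (1250 / (2 × 5.67×10⁻⁸))^(1/4) = (1.10×10^10)^(1/4).
T = 324 K.

T ≈ 324 K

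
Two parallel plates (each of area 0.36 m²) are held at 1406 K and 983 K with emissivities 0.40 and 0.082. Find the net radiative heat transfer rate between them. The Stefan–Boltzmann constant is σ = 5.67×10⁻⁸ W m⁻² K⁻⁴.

For two large parallel gray plates, q = σ(T₁⁴ − T₂⁴) / (1/ε₁ + 1/ε₂ − 1).
1/ε₁ + 1/ε₂ − 1 = 1/0.40 + 1/0.082 − 1 = 13.70.
T₁⁴ − T₂⁴ = 3.91×10^12 − 9.34×10^11 = 2.97×10^12 K⁴.
q = 5.67×10⁻⁸ × 2.97×10^12 / 13.70 = 12300 W/m².
Q = q·A = 12300 × 0.36 = 4430 W.

Q ≈ 4430 W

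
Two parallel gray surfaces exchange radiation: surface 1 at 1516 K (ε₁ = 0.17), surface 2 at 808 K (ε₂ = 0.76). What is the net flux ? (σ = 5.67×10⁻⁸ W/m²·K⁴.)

q ≈ 44400 W/m²

For two large parallel gray plates, q = σ(T₁⁴ − T₂⁴) / (1/ε₁ + 1/ε₂ − 1).
1/ε₁ + 1/ε₂ − 1 = 1/0.17 + 1/0.76 − 1 = 6.198.
T₁⁴ − T₂⁴ = 5.28×10^12 − 4.26×10^11 = 4.86×10^12 K⁴.
q = 5.67×10⁻⁸ × 4.86×10^12 / 6.198 = 44400 W/m².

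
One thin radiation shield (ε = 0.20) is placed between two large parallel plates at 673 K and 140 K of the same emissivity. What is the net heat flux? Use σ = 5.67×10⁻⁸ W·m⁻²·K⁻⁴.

q ≈ 645 W/m²

Each of the 2 gaps contributes resistance (2/ε − 1) = 2/0.20 − 1 = 9.000; total = 18.00.
q = σ(T₁⁴ − T₂⁴) / 18.00 = 5.67×10⁻⁸ × 2.05×10^11 / 18.00 = 645 W/m².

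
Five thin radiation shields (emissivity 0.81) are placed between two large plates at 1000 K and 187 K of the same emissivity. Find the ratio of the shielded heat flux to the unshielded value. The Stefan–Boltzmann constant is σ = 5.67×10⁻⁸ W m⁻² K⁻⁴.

ratio ≈ 0.167

With N identical shields there are N+1 = 6 gaps in series, each with the same radiative resistance, so the flux falls to 1/(N+1) of its unshielded value.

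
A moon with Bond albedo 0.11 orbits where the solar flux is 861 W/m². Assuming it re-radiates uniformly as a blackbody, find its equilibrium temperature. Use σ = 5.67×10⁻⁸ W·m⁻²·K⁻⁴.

Power absorbed = (1−a)S·πR²; power emitted = 4πR²σT⁴. Equating and cancelling πR²:
T = ((1−a)S / 4σ)^(1/4) = (766 / (4 × 5.67×10⁻⁸))^(1/4) = (3.38×10^9)^(1/4).
T = 241 K.

T ≈ 241 K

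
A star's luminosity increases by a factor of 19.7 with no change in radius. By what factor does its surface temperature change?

P ∝ T⁴ ⇒ T ∝ P^(1/4), so T scales by (19.7)^(1/4) = 2.11.

factor ≈ 2.11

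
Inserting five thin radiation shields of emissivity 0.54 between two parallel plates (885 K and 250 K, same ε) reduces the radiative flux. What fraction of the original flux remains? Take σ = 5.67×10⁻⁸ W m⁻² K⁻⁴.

With N identical shields there are N+1 = 6 gaps in series, each with the same radiative resistance, so the flux falls to 1/(N+1) of its unshielded value.

ratio ≈ 0.167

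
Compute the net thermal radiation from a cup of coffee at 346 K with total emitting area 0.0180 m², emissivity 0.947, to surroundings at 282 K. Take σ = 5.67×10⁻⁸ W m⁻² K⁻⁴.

Q ≈ 7.74 W

Q = εσA(T⁴ − T_s⁴). T⁴ − T_s⁴ = (346)⁴ − (282)⁴ = 1.43×10^10 − 6.32×10^9 = 8.01×10^9 K⁴.
Q = 0.947 × 5.67×10⁻⁸ × 0.0180 × 8.01×10^9 = 7.74 W.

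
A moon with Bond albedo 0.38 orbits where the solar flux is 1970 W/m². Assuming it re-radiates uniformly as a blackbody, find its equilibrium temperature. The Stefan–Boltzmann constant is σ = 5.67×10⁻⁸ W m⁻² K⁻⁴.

Power absorbed = (1−a)S·πR²; power emitted = 4πR²σT⁴. Equating and cancelling πR²:
T = ((1−a)S / 4σ)^(1/4) = (1220 / (4 × 5.67×10⁻⁸))^(1/4) = (5.39×10^9)^(1/4).
T = 271 K.

T ≈ 271 K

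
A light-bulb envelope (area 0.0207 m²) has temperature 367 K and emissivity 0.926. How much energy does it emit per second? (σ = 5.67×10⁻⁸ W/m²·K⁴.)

P ≈ 19.7 W

Stefan–Boltzmann: P = εσAT⁴ = 0.926 × 5.67×10⁻⁸ × 0.0207 × (367)⁴ = 0.926 × 5.67×10⁻⁸ × 0.0207 × 1.81×10^10.
P = 19.7 W.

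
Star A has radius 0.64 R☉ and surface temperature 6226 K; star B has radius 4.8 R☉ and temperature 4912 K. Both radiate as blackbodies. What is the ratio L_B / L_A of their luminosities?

L = 4πR²σT⁴ ∝ R²T⁴, so L_B/L_A = (4.8/0.64)² × (4912/6226)⁴ = 56.2 × 0.387 = 21.8.

L_B/L_A ≈ 21.8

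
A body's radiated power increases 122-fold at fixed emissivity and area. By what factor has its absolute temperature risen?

P ∝ T⁴ ⇒ T ∝ P^(1/4), so T scales by (122)^(1/4) = 3.32.

factor ≈ 3.32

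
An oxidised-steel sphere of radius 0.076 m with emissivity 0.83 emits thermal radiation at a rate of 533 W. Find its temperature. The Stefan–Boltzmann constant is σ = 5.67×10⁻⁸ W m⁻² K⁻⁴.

T ≈ 629 K

A = 4πr² = 4π × (0.076)² = 0.0726 m².
From P = εσAT⁴, T = (P / εσA)^(1/4) = (533 / (0.83 × 5.67×10⁻⁸ × 0.0726))^(1/4).
T = (1.56×10^11)^(1/4) = 629 K.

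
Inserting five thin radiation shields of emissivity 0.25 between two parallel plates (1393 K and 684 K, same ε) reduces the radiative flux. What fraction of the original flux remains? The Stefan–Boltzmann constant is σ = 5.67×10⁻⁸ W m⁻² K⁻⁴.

With N identical shields there are N+1 = 6 gaps in series, each with the same radiative resistance, so the flux falls to 1/(N+1) of its unshielded value.

ratio ≈ 0.167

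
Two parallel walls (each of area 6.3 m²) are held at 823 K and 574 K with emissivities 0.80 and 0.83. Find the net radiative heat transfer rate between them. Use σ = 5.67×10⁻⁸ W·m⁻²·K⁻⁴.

For two large parallel gray plates, q = σ(T₁⁴ − T₂⁴) / (1/ε₁ + 1/ε₂ − 1).
1/ε₁ + 1/ε₂ − 1 = 1/0.80 + 1/0.83 − 1 = 1.455.
T₁⁴ − T₂⁴ = 4.59×10^11 − 1.09×10^11 = 3.50×10^11 K⁴.
q = 5.67×10⁻⁸ × 3.50×10^11 / 1.455 = 13600 W/m².
Q = q·A = 13600 × 6.3 = 86000 W.

Q ≈ 86000 W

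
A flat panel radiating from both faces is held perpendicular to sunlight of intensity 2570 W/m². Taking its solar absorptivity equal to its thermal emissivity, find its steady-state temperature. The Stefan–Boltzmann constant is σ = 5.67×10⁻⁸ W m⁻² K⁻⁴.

Absorbed flux αS = emitted flux 2εσT⁴ per unit area; with α = ε this gives T = (S/2σ)^(1/4).
T = (2570 / (2 × 5.67×10⁻⁸))^(1/4) = (2.27×10^10)^(1/4).
T = 388 K.

T ≈ 388 K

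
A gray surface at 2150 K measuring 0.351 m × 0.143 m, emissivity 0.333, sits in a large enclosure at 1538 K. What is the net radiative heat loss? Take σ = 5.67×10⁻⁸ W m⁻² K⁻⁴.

A = 0.351 × 0.143 = 0.0502 m².
Q = εσA(T⁴ − T_s⁴). T⁴ − T_s⁴ = (2150)⁴ − (1538)⁴ = 2.14×10^13 − 5.60×10^12 = 1.58×10^13 K⁴.
Q = 0.333 × 5.67×10⁻⁸ × 0.0502 × 1.58×10^13 = 14900 W.

Q ≈ 14900 W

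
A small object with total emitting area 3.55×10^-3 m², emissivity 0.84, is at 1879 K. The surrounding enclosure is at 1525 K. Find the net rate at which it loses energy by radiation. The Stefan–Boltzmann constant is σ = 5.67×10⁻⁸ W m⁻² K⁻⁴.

Q ≈ 1190 W

Q = εσA(T⁴ − T_s⁴). T⁴ − T_s⁴ = (1879)⁴ − (1525)⁴ = 1.25×10^13 − 5.41×10^12 = 7.06×10^12 K⁴.
Q = 0.84 × 5.67×10⁻⁸ × 3.55×10^-3 × 7.06×10^12 = 1190 W.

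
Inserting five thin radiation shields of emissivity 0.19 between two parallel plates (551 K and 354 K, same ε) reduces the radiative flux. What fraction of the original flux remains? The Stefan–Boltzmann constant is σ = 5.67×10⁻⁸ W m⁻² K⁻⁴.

With N identical shields there are N+1 = 6 gaps in series, each with the same radiative resistance, so the flux falls to 1/(N+1) of its unshielded value.

ratio ≈ 0.167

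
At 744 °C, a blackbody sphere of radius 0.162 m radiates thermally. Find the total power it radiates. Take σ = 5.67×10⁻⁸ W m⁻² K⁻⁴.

P ≈ 20000 W

A = 4πr² = 4π × (0.162)² = 0.330 m².
744 °C = 1017 K.
P = σAT⁴ = 5.67×10⁻⁸ × 0.330 × (1017)⁴ = 5.67×10⁻⁸ × 0.330 × 1.07×10^12.
P = 20000 W.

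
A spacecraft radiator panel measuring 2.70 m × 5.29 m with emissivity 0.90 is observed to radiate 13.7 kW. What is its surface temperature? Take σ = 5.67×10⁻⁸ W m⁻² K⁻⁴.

T ≈ 370 K

A = 2.70 × 5.29 = 14.3 m².
From P = εσAT⁴, T = (P / εσA)^(1/4) = (13700 / (0.90 × 5.67×10⁻⁸ × 14.3))^(1/4).
T = (1.88×10^10)^(1/4) = 370 K.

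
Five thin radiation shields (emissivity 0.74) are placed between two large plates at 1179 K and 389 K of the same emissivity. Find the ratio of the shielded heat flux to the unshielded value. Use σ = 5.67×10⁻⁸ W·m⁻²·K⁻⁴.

ratio ≈ 0.167

With N identical shields there are N+1 = 6 gaps in series, each with the same radiative resistance, so the flux falls to 1/(N+1) of its unshielded value.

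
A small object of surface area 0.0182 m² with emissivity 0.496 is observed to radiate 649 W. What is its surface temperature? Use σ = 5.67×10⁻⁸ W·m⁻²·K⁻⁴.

T ≈ 1060 K

From P = εσAT⁴, T = (P / εσA)^(1/4) = (649 / (0.496 × 5.67×10⁻⁸ × 0.0182))^(1/4).
T = (1.27×10^12)^(1/4) = 1060 K.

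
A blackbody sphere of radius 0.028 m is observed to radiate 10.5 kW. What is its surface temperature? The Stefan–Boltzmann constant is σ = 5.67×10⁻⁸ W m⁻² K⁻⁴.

T ≈ 2080 K

A = 4πr² = 4π × (0.028)² = 9.85×10^-3 m².
From P = σAT⁴, T = (P / σA)^(1/4) = (10500 / (5.67×10⁻⁸ × 9.85×10^-3))^(1/4).
T = (1.88×10^13)^(1/4) = 2080 K.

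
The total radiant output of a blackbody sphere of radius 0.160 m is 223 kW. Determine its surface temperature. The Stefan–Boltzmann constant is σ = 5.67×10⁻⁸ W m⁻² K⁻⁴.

A = 4πr² = 4π × (0.160)² = 0.322 m².
From P = σAT⁴, T = (P / σA)^(1/4) = (2.23×10^5 / (5.67×10⁻⁸ × 0.322))^(1/4).
T = (1.22×10^13)^(1/4) = 1870 K.

T ≈ 1870 K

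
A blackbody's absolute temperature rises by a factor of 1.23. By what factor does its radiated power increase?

factor ≈ 2.29

P ∝ T⁴, so the power scales as (1.23)⁴ = 2.29.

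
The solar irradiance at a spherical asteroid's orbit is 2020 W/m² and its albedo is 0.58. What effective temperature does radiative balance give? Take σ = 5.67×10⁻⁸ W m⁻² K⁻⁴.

Power absorbed = (1−a)S·πR²; power emitted = 4πR²σT⁴. Equating and cancelling πR²:
T = ((1−a)S / 4σ)^(1/4) = (848 / (4 × 5.67×10⁻⁸))^(1/4) = (3.74×10^9)^(1/4).
T = 247 K.

T ≈ 247 K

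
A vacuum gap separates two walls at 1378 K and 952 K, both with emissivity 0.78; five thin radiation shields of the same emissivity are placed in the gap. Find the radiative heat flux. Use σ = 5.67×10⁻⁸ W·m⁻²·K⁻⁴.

q ≈ 16800 W/m²

Each of the 6 gaps contributes resistance (2/ε − 1) = 2/0.78 − 1 = 1.564; total = 9.385.
q = σ(T₁⁴ − T₂⁴) / 9.385 = 5.67×10⁻⁸ × 2.78×10^12 / 9.385 = 16800 W/m².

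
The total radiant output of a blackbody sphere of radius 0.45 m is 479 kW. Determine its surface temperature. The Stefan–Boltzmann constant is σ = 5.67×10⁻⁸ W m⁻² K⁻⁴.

A = 4πr² = 4π × (0.45)² = 2.54 m².
From P = σAT⁴, T = (P / σA)^(1/4) = (4.79×10^5 / (5.67×10⁻⁸ × 2.54))^(1/4).
T = (3.32×10^12)^(1/4) = 1350 K.

T ≈ 1350 K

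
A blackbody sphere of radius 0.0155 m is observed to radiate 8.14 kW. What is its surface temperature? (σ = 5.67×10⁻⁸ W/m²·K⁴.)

T ≈ 2630 K

A = 4πr² = 4π × (0.0155)² = 3.02×10^-3 m².
From P = σAT⁴, T = (P / σA)^(1/4) = (8140 / (5.67×10⁻⁸ × 3.02×10^-3))^(1/4).
T = (4.76×10^13)^(1/4) = 2630 K.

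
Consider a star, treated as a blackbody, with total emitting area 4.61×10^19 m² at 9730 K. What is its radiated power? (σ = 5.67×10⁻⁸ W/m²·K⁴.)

P ≈ 2.34×10^28 W

P = σAT⁴ = 5.67×10⁻⁸ × 4.61×10^19 × (9730)⁴ = 5.67×10⁻⁸ × 4.61×10^19 × 8.96×10^15.
P = 2.34×10^28 W.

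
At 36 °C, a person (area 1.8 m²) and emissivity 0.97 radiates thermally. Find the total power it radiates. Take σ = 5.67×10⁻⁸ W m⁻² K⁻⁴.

36 °C = 309 K.
Stefan–Boltzmann: P = εσAT⁴ = 0.97 × 5.67×10⁻⁸ × 1.80 × (309)⁴ = 0.97 × 5.67×10⁻⁸ × 1.80 × 9.12×10^9.
P = 903 W.

P ≈ 903 W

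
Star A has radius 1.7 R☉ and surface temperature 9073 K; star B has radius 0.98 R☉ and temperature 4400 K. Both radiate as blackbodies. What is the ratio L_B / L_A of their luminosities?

L_B/L_A ≈ 0.0184

L = 4πR²σT⁴ ∝ R²T⁴, so L_B/L_A = (0.98/1.7)² × (4400/9073)⁴ = 0.332 × 0.0553 = 0.0184.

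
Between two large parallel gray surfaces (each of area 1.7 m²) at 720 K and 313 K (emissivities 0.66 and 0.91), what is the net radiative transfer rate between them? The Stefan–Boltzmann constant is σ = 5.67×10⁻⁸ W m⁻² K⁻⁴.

For two large parallel gray plates, q = σ(T₁⁴ − T₂⁴) / (1/ε₁ + 1/ε₂ − 1).
1/ε₁ + 1/ε₂ − 1 = 1/0.66 + 1/0.91 − 1 = 1.614.
T₁⁴ − T₂⁴ = 2.69×10^11 − 9.60×10^9 = 2.59×10^11 K⁴.
q = 5.67×10⁻⁸ × 2.59×10^11 / 1.614 = 9100 W/m².
Q = q·A = 9100 × 1.7 = 15500 W.

Q ≈ 15500 W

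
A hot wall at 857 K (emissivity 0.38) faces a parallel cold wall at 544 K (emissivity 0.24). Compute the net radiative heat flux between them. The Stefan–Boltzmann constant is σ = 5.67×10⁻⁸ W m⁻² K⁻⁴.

q ≈ 4420 W/m²

For two large parallel gray plates, q = σ(T₁⁴ − T₂⁴) / (1/ε₁ + 1/ε₂ − 1).
1/ε₁ + 1/ε₂ − 1 = 1/0.38 + 1/0.24 − 1 = 5.798.
T₁⁴ − T₂⁴ = 5.39×10^11 − 8.76×10^10 = 4.52×10^11 K⁴.
q = 5.67×10⁻⁸ × 4.52×10^11 / 5.798 = 4420 W/m².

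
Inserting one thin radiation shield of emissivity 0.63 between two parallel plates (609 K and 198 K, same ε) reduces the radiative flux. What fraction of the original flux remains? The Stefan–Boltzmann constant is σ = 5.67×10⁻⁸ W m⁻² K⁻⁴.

ratio ≈ 0.500

With N identical shields there are N+1 = 2 gaps in series, each with the same radiative resistance, so the flux falls to 1/(N+1) of its unshielded value.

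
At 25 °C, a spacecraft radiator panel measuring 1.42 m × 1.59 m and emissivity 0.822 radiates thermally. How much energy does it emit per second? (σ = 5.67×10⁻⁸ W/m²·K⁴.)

A = 1.42 × 1.59 = 2.26 m².
25 °C = 298 K.
Stefan–Boltzmann: P = εσAT⁴ = 0.822 × 5.67×10⁻⁸ × 2.26 × (298)⁴ = 0.822 × 5.67×10⁻⁸ × 2.26 × 7.89×10^9.
P = 830 W.

P ≈ 830 W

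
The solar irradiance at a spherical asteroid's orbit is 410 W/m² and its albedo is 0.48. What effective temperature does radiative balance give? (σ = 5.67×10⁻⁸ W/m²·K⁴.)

T ≈ 175 K

Power absorbed = (1−a)S·πR²; power emitted = 4πR²σT⁴. Equating and cancelling πR²:
T = ((1−a)S / 4σ)^(1/4) = (213 / (4 × 5.67×10⁻⁸))^(1/4) = (9.40×10^8)^(1/4).
T = 175 K.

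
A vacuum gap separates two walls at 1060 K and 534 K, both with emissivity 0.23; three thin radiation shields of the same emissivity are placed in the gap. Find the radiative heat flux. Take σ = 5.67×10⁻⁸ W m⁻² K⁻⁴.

Each of the 4 gaps contributes resistance (2/ε − 1) = 2/0.23 − 1 = 7.696; total = 30.78.
q = σ(T₁⁴ − T₂⁴) / 30.78 = 5.67×10⁻⁸ × 1.18×10^12 / 30.78 = 2180 W/m².

q ≈ 2180 W/m²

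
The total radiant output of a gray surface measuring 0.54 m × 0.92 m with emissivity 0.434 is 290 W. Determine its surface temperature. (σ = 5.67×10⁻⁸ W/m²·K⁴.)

A = 0.54 × 0.92 = 0.497 m².
From P = εσAT⁴, T = (P / εσA)^(1/4) = (290 / (0.434 × 5.67×10⁻⁸ × 0.497))^(1/4).
T = (2.37×10^10)^(1/4) = 392 K.

T ≈ 392 K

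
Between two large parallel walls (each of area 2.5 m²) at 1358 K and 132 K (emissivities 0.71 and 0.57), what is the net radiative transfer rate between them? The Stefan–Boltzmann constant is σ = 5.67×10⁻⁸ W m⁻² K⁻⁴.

For two large parallel gray plates, q = σ(T₁⁴ − T₂⁴) / (1/ε₁ + 1/ε₂ − 1).
1/ε₁ + 1/ε₂ − 1 = 1/0.71 + 1/0.57 − 1 = 2.163.
T₁⁴ − T₂⁴ = 3.40×10^12 − 3.04×10^8 = 3.40×10^12 K⁴.
q = 5.67×10⁻⁸ × 3.40×10^12 / 2.163 = 89100 W/m².
Q = q·A = 89100 × 2.5 = 2.23×10^5 W.

Q ≈ 2.23×10^5 W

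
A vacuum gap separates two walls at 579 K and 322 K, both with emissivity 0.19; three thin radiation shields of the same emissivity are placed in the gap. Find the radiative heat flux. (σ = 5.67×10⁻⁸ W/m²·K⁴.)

q ≈ 151 W/m²

Each of the 4 gaps contributes resistance (2/ε − 1) = 2/0.19 − 1 = 9.526; total = 38.11.
q = σ(T₁⁴ − T₂⁴) / 38.11 = 5.67×10⁻⁸ × 1.02×10^11 / 38.11 = 151 W/m².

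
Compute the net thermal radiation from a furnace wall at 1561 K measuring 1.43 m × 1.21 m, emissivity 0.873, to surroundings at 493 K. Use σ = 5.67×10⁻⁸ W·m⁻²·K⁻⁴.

Q ≈ 5.03×10^5 W

A = 1.43 × 1.21 = 1.73 m².
Q = εσA(T⁴ − T_s⁴). T⁴ − T_s⁴ = (1561)⁴ − (493)⁴ = 5.94×10^12 − 5.91×10^10 = 5.88×10^12 K⁴.
Q = 0.873 × 5.67×10⁻⁸ × 1.73 × 5.88×10^12 = 5.03×10^5 W.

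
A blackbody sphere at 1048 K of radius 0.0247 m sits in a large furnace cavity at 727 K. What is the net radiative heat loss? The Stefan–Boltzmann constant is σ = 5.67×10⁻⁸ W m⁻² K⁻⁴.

Q ≈ 403 W

A = 4πr² = 4π × (0.0247)² = 7.67×10^-3 m².
Q = σA(T⁴ − T_s⁴). T⁴ − T_s⁴ = (1048)⁴ − (727)⁴ = 1.21×10^12 − 2.79×10^11 = 9.27×10^11 K⁴.
Q = 5.67×10⁻⁸ × 7.67×10^-3 × 9.27×10^11 = 403 W.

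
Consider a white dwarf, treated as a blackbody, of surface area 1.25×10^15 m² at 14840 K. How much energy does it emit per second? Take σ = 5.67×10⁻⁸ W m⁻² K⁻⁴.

P = σAT⁴ = 5.67×10⁻⁸ × 1.25×10^15 × (14840)⁴ = 5.67×10⁻⁸ × 1.25×10^15 × 4.85×10^16.
P = 3.44×10^24 W.

P ≈ 3.44×10^24 W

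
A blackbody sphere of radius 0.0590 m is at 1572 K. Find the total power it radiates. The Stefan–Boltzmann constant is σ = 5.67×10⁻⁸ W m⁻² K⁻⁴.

A = 4πr² = 4π × (0.0590)² = 0.0437 m².
P = σAT⁴ = 5.67×10⁻⁸ × 0.0437 × (1572)⁴ = 5.67×10⁻⁸ × 0.0437 × 6.11×10^12.
P = 15100 W.

P ≈ 15100 W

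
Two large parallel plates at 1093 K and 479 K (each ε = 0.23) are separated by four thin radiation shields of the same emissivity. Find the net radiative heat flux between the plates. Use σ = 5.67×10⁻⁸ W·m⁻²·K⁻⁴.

Each of the 5 gaps contributes resistance (2/ε − 1) = 2/0.23 − 1 = 7.696; total = 38.48.
q = σ(T₁⁴ − T₂⁴) / 38.48 = 5.67×10⁻⁸ × 1.37×10^12 / 38.48 = 2030 W/m².

q ≈ 2030 W/m²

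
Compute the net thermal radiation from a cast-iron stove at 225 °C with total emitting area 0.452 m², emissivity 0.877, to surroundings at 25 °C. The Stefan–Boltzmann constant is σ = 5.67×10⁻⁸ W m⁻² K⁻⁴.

Convert: 225 °C = 498 K; 25 °C = 298 K.
Q = εσA(T⁴ − T_s⁴). T⁴ − T_s⁴ = (498)⁴ − (298)⁴ = 6.15×10^10 − 7.89×10^9 = 5.36×10^10 K⁴.
Q = 0.877 × 5.67×10⁻⁸ × 0.452 × 5.36×10^10 = 1210 W.

Q ≈ 1210 W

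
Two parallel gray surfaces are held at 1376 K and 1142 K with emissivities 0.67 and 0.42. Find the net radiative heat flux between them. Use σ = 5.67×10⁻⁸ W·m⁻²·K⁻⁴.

For two large parallel gray plates, q = σ(T₁⁴ − T₂⁴) / (1/ε₁ + 1/ε₂ − 1).
1/ε₁ + 1/ε₂ − 1 = 1/0.67 + 1/0.42 − 1 = 2.873.
T₁⁴ − T₂⁴ = 3.58×10^12 − 1.70×10^12 = 1.88×10^12 K⁴.
q = 5.67×10⁻⁸ × 1.88×10^12 / 2.873 = 37200 W/m².

q ≈ 37200 W/m²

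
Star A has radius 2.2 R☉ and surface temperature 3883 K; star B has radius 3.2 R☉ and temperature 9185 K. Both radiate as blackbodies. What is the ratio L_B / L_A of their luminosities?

L_B/L_A ≈ 66.2

L = 4πR²σT⁴ ∝ R²T⁴, so L_B/L_A = (3.2/2.2)² × (9185/3883)⁴ = 2.12 × 31.3 = 66.2.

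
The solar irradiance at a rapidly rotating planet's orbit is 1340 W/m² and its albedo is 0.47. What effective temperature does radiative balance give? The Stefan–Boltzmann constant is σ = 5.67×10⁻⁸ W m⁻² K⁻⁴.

T ≈ 237 K

Power absorbed = (1−a)S·πR²; power emitted = 4πR²σT⁴. Equating and cancelling πR²:
T = ((1−a)S / 4σ)^(1/4) = (710 / (4 × 5.67×10⁻⁸))^(1/4) = (3.13×10^9)^(1/4).
T = 237 K.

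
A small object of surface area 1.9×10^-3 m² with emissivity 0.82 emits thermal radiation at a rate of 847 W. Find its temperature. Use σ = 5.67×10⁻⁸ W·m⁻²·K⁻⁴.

T ≈ 1760 K

From P = εσAT⁴, T = (P / εσA)^(1/4) = (847 / (0.82 × 5.67×10⁻⁸ × 1.90×10^-3))^(1/4).
T = (9.59×10^12)^(1/4) = 1760 K.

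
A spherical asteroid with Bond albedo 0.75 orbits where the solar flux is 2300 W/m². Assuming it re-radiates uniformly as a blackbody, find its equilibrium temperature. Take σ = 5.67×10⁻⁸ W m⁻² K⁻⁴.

Power absorbed = (1−a)S·πR²; power emitted = 4πR²σT⁴. Equating and cancelling πR²:
T = ((1−a)S / 4σ)^(1/4) = (575 / (4 × 5.67×10⁻⁸))^(1/4) = (2.54×10^9)^(1/4).
T = 224 K.

T ≈ 224 K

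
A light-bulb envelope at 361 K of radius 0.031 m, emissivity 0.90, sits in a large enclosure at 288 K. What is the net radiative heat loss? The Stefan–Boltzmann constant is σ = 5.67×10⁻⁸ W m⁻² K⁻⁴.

Q ≈ 6.23 W

A = 4πr² = 4π × (0.031)² = 0.0121 m².
Q = εσA(T⁴ − T_s⁴). T⁴ − T_s⁴ = (361)⁴ − (288)⁴ = 1.70×10^10 − 6.88×10^9 = 1.01×10^10 K⁴.
Q = 0.90 × 5.67×10⁻⁸ × 0.0121 × 1.01×10^10 = 6.23 W.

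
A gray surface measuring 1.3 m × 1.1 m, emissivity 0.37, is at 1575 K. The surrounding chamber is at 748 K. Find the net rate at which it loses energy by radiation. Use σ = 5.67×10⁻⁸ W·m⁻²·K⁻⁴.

A = 1.3 × 1.1 = 1.43 m².
Q = εσA(T⁴ − T_s⁴). T⁴ − T_s⁴ = (1575)⁴ − (748)⁴ = 6.15×10^12 − 3.13×10^11 = 5.84×10^12 K⁴.
Q = 0.37 × 5.67×10⁻⁸ × 1.43 × 5.84×10^12 = 1.75×10^5 W.

Q ≈ 1.75×10^5 W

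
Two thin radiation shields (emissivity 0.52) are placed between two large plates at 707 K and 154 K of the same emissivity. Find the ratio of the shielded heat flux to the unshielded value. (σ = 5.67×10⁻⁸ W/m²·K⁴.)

ratio ≈ 0.333

With N identical shields there are N+1 = 3 gaps in series, each with the same radiative resistance, so the flux falls to 1/(N+1) of its unshielded value.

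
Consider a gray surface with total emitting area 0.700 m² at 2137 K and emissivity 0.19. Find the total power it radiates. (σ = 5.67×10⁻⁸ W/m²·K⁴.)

P = εσAT⁴ = 0.19 × 5.67×10⁻⁸ × 0.700 × (2137)⁴ = 0.19 × 5.67×10⁻⁸ × 0.700 × 2.09×10^13.
P = 1.57×10^5 W.

P ≈ 1.57×10^5 W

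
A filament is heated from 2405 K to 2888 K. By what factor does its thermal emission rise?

P ∝ T⁴, so the ratio is (2888/2405)⁴ = (1.201)⁴ = 2.08.

ratio ≈ 2.08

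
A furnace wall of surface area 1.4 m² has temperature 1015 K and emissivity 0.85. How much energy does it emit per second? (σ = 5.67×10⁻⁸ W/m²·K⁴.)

P ≈ 71600 W

Stefan–Boltzmann: P = εσAT⁴ = 0.85 × 5.67×10⁻⁸ × 1.40 × (1015)⁴ = 0.85 × 5.67×10⁻⁸ × 1.40 × 1.06×10^12.
P = 71600 W.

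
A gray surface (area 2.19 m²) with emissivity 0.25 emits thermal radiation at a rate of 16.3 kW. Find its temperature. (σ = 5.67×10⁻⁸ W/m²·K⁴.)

T ≈ 851 K

From P = εσAT⁴, T = (P / εσA)^(1/4) = (16300 / (0.25 × 5.67×10⁻⁸ × 2.19))^(1/4).
T = (5.25×10^11)^(1/4) = 851 K.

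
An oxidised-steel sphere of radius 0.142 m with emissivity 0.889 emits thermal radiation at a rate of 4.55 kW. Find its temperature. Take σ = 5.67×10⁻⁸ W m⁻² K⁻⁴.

A = 4πr² = 4π × (0.142)² = 0.253 m².
From P = εσAT⁴, T = (P / εσA)^(1/4) = (4550 / (0.889 × 5.67×10⁻⁸ × 0.253))^(1/4).
T = (3.56×10^11)^(1/4) = 773 K.

T ≈ 773 K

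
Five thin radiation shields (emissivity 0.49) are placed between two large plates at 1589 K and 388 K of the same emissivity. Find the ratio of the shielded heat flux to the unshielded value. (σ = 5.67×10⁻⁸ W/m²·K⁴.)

With N identical shields there are N+1 = 6 gaps in series, each with the same radiative resistance, so the flux falls to 1/(N+1) of its unshielded value.

ratio ≈ 0.167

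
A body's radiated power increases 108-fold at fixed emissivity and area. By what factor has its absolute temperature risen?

factor ≈ 3.22

P ∝ T⁴ ⇒ T ∝ P^(1/4), so T scales by (108)^(1/4) = 3.22.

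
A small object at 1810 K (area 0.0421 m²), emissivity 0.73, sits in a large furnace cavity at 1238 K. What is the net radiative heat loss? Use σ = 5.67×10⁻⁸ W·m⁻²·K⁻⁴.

Q ≈ 14600 W

Q = εσA(T⁴ − T_s⁴). T⁴ − T_s⁴ = (1810)⁴ − (1238)⁴ = 1.07×10^13 − 2.35×10^12 = 8.38×10^12 K⁴.
Q = 0.73 × 5.67×10⁻⁸ × 0.0421 × 8.38×10^12 = 14600 W.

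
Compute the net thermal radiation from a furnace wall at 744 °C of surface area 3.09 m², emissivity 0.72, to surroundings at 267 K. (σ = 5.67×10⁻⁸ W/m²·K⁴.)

Convert: 744 °C = 1017 K.
Q = εσA(T⁴ − T_s⁴). T⁴ − T_s⁴ = (1017)⁴ − (267)⁴ = 1.07×10^12 − 5.08×10^9 = 1.06×10^12 K⁴.
Q = 0.72 × 5.67×10⁻⁸ × 3.09 × 1.06×10^12 = 1.34×10^5 W.

Q ≈ 1.34×10^5 W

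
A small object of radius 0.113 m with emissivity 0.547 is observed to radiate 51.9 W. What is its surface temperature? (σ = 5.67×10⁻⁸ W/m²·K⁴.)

T ≈ 320 K

A = 4πr² = 4π × (0.113)² = 0.160 m².
From P = εσAT⁴, T = (P / εσA)^(1/4) = (51.9 / (0.547 × 5.67×10⁻⁸ × 0.160))^(1/4).
T = (1.04×10^10)^(1/4) = 320 K.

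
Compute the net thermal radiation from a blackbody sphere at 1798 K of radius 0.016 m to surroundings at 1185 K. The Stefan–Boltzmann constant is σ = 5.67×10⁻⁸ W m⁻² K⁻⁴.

A = 4πr² = 4π × (0.016)² = 3.22×10^-3 m².
Q = σA(T⁴ − T_s⁴). T⁴ − T_s⁴ = (1798)⁴ − (1185)⁴ = 1.05×10^13 − 1.97×10^12 = 8.48×10^12 K⁴.
Q = 5.67×10⁻⁸ × 3.22×10^-3 × 8.48×10^12 = 1550 W.

Q ≈ 1550 W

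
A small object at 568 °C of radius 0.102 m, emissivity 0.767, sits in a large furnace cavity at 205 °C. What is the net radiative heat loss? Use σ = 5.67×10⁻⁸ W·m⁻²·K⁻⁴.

A = 4πr² = 4π × (0.102)² = 0.131 m².
Convert: 568 °C = 841 K; 205 °C = 478 K.
Q = εσA(T⁴ − T_s⁴). T⁴ − T_s⁴ = (841)⁴ − (478)⁴ = 5.00×10^11 − 5.22×10^10 = 4.48×10^11 K⁴.
Q = 0.767 × 5.67×10⁻⁸ × 0.131 × 4.48×10^11 = 2550 W.

Q ≈ 2550 W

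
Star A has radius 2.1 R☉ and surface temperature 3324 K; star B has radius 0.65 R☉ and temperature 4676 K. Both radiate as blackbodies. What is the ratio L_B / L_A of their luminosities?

L = 4πR²σT⁴ ∝ R²T⁴, so L_B/L_A = (0.65/2.1)² × (4676/3324)⁴ = 0.0958 × 3.92 = 0.375.

L_B/L_A ≈ 0.375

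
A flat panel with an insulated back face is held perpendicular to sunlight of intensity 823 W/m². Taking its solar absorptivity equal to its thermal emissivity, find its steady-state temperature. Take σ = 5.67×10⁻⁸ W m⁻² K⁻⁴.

T ≈ 347 K

Absorbed flux αS = emitted flux εσT⁴ (one radiating face); with α = ε, T = (S/σ)^(1/4).
T = (823 / 5.67×10⁻⁸)^(1/4) = (1.45×10^10)^(1/4).
T = 347 K.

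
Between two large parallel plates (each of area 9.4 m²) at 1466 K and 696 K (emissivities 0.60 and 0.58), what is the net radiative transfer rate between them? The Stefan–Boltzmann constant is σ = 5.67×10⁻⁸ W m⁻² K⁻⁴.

For two large parallel gray plates, q = σ(T₁⁴ − T₂⁴) / (1/ε₁ + 1/ε₂ − 1).
1/ε₁ + 1/ε₂ − 1 = 1/0.60 + 1/0.58 − 1 = 2.391.
T₁⁴ − T₂⁴ = 4.62×10^12 − 2.35×10^11 = 4.38×10^12 K⁴.
q = 5.67×10⁻⁸ × 4.38×10^12 / 2.391 = 1.04×10^5 W/m².
Q = q·A = 1.04×10^5 × 9.4 = 9.77×10^5 W.

Q ≈ 9.77×10^5 W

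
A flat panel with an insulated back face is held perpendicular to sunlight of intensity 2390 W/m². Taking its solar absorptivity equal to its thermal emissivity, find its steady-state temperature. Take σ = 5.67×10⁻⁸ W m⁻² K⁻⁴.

T ≈ 453 K

Absorbed flux αS = emitted flux εσT⁴ (one radiating face); with α = ε, T = (S/σ)^(1/4).
T = (2390 / 5.67×10⁻⁸)^(1/4) = (4.22×10^10)^(1/4).
T = 453 K.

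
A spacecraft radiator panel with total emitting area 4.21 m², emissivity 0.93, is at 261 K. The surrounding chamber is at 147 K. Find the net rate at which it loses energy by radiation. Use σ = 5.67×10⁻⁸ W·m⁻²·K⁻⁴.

Q ≈ 927 W

Q = εσA(T⁴ − T_s⁴). T⁴ − T_s⁴ = (261)⁴ − (147)⁴ = 4.64×10^9 − 4.67×10^8 = 4.17×10^9 K⁴.
Q = 0.93 × 5.67×10⁻⁸ × 4.21 × 4.17×10^9 = 927 W.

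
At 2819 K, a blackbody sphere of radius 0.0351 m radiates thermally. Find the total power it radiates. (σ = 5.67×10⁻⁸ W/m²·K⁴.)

A = 4πr² = 4π × (0.0351)² = 0.0155 m².
P = σAT⁴ = 5.67×10⁻⁸ × 0.0155 × (2819)⁴ = 5.67×10⁻⁸ × 0.0155 × 6.32×10^13.
P = 55400 W.

P ≈ 55400 W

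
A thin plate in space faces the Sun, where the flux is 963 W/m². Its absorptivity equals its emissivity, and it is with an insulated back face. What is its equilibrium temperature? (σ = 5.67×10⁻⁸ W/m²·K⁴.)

Absorbed flux αS = emitted flux εσT⁴ (one radiating face); with α = ε, T = (S/σ)^(1/4).
T = (963 / 5.67×10⁻⁸)^(1/4) = (1.70×10^10)^(1/4).
T = 361 K.

T ≈ 361 K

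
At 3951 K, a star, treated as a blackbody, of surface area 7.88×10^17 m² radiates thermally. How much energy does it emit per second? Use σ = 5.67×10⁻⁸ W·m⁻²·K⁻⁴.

P ≈ 1.09×10^25 W

P = σAT⁴ = 5.67×10⁻⁸ × 7.88×10^17 × (3951)⁴ = 5.67×10⁻⁸ × 7.88×10^17 × 2.44×10^14.
P = 1.09×10^25 W.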